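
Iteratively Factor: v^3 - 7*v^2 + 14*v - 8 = (v - 2)*(v^2 - 5*v + 4) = (v - 4)*(v - 2)*(v - 1)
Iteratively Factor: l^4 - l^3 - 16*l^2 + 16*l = (l + 4)*(l^3 - 5*l^2 + 4*l) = l*(l + 4)*(l^2 - 5*l + 4) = l*(l - 4)*(l + 4)*(l - 1)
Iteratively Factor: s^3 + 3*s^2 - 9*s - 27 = (s + 3)*(s^2 - 9) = (s + 3)^2*(s - 3)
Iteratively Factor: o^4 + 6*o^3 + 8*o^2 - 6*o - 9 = (o + 1)*(o^3 + 5*o^2 + 3*o - 9) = (o + 1)*(o + 3)*(o^2 + 2*o - 3) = (o + 1)*(o + 3)^2*(o - 1)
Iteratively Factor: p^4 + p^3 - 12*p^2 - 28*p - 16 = (p + 2)*(p^3 - p^2 - 10*p - 8) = (p + 1)*(p + 2)*(p^2 - 2*p - 8) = (p + 1)*(p + 2)^2*(p - 4)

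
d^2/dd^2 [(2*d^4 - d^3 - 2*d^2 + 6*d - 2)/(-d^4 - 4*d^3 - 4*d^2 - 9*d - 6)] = 2*(9*d^9 + 30*d^8 + 84*d^7 - 67*d^6 - 600*d^5 - 996*d^4 - 443*d^3 + 690*d^2 + 612*d + 510)/(d^12 + 12*d^11 + 60*d^10 + 187*d^9 + 474*d^8 + 984*d^7 + 1603*d^6 + 2304*d^5 + 2664*d^4 + 2457*d^3 + 1890*d^2 + 972*d + 216)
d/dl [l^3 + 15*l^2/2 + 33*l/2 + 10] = 3*l^2 + 15*l + 33/2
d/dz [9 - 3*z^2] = -6*z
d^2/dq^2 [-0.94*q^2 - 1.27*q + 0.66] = -1.88000000000000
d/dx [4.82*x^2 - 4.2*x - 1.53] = 9.64*x - 4.2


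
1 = 1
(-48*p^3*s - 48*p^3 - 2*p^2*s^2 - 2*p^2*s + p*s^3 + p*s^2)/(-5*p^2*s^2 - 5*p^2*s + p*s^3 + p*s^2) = (48*p^2 + 2*p*s - s^2)/(s*(5*p - s))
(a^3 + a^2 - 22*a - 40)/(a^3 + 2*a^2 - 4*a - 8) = (a^2 - a - 20)/(a^2 - 4)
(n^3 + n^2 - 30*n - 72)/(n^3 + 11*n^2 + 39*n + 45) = (n^2 - 2*n - 24)/(n^2 + 8*n + 15)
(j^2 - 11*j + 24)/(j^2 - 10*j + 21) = (j - 8)/(j - 7)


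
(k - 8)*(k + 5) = k^2 - 3*k - 40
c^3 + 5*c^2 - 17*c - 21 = (c - 3)*(c + 1)*(c + 7)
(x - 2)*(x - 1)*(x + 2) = x^3 - x^2 - 4*x + 4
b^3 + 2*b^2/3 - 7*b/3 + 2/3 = (b - 1)*(b - 1/3)*(b + 2)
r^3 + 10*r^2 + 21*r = r*(r + 3)*(r + 7)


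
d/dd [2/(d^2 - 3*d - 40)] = 2*(3 - 2*d)/(-d^2 + 3*d + 40)^2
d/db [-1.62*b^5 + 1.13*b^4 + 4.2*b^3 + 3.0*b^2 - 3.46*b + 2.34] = -8.1*b^4 + 4.52*b^3 + 12.6*b^2 + 6.0*b - 3.46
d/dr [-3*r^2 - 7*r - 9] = -6*r - 7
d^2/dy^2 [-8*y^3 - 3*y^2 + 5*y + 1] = -48*y - 6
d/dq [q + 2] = 1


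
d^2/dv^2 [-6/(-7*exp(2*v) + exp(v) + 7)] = 6*((1 - 28*exp(v))*(-7*exp(2*v) + exp(v) + 7) - 2*(14*exp(v) - 1)^2*exp(v))*exp(v)/(-7*exp(2*v) + exp(v) + 7)^3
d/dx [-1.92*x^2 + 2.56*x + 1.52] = 2.56 - 3.84*x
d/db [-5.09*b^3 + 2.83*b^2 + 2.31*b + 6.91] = -15.27*b^2 + 5.66*b + 2.31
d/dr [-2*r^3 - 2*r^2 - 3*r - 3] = -6*r^2 - 4*r - 3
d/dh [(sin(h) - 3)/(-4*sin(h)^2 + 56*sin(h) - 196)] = (sin(h) + 1)*cos(h)/(4*(sin(h) - 7)^3)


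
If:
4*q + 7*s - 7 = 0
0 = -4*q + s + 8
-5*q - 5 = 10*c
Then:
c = -95/64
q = 63/32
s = -1/8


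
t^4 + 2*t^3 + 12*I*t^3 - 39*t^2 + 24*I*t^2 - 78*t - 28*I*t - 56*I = (t + 2)*(t + I)*(t + 4*I)*(t + 7*I)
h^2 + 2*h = h*(h + 2)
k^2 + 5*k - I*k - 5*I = (k + 5)*(k - I)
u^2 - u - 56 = (u - 8)*(u + 7)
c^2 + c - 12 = (c - 3)*(c + 4)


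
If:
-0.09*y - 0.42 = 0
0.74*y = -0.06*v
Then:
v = 57.56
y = -4.67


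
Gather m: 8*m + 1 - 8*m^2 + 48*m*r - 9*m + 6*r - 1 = -8*m^2 + m*(48*r - 1) + 6*r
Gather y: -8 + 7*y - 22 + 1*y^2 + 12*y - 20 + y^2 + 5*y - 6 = 2*y^2 + 24*y - 56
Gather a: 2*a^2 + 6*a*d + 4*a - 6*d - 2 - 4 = 2*a^2 + a*(6*d + 4) - 6*d - 6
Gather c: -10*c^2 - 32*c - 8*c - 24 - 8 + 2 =-10*c^2 - 40*c - 30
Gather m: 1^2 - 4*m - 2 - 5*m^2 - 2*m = -5*m^2 - 6*m - 1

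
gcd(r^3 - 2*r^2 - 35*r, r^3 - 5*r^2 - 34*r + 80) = r + 5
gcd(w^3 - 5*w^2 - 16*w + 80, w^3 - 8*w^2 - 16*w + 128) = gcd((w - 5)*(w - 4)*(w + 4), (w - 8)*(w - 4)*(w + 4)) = w^2 - 16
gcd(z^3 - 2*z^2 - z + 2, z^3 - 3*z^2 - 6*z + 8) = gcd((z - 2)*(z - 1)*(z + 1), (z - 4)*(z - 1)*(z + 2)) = z - 1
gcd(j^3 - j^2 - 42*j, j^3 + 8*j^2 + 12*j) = j^2 + 6*j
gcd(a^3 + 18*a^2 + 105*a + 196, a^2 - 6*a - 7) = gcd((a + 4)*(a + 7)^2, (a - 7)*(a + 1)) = 1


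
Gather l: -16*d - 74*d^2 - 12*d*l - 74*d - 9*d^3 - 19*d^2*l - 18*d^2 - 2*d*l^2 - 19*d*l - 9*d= -9*d^3 - 92*d^2 - 2*d*l^2 - 99*d + l*(-19*d^2 - 31*d)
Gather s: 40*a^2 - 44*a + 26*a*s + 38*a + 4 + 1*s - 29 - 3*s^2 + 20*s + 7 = 40*a^2 - 6*a - 3*s^2 + s*(26*a + 21) - 18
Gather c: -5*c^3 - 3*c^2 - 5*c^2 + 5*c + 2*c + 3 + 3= -5*c^3 - 8*c^2 + 7*c + 6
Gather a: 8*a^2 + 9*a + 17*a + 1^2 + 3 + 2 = 8*a^2 + 26*a + 6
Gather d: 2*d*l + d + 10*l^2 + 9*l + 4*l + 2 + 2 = d*(2*l + 1) + 10*l^2 + 13*l + 4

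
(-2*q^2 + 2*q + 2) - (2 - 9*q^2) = 7*q^2 + 2*q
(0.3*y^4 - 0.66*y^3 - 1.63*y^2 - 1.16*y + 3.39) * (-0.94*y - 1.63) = -0.282*y^5 + 0.1314*y^4 + 2.608*y^3 + 3.7473*y^2 - 1.2958*y - 5.5257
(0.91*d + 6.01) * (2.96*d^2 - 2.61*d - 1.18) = 2.6936*d^3 + 15.4145*d^2 - 16.7599*d - 7.0918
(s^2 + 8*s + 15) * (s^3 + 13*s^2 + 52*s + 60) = s^5 + 21*s^4 + 171*s^3 + 671*s^2 + 1260*s + 900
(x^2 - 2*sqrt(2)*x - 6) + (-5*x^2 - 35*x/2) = -4*x^2 - 35*x/2 - 2*sqrt(2)*x - 6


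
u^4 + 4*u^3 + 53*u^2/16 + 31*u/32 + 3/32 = (u + 1/4)^2*(u + 1/2)*(u + 3)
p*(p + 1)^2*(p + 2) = p^4 + 4*p^3 + 5*p^2 + 2*p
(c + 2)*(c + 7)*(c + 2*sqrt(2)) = c^3 + 2*sqrt(2)*c^2 + 9*c^2 + 14*c + 18*sqrt(2)*c + 28*sqrt(2)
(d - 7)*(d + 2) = d^2 - 5*d - 14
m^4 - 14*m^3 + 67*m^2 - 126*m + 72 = (m - 6)*(m - 4)*(m - 3)*(m - 1)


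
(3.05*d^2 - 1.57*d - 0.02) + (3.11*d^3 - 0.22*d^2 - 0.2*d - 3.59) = 3.11*d^3 + 2.83*d^2 - 1.77*d - 3.61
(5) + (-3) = 2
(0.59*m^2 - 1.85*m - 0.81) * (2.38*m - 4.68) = 1.4042*m^3 - 7.1642*m^2 + 6.7302*m + 3.7908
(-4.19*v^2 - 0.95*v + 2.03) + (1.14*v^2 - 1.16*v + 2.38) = -3.05*v^2 - 2.11*v + 4.41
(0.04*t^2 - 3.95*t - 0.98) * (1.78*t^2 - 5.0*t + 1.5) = 0.0712*t^4 - 7.231*t^3 + 18.0656*t^2 - 1.025*t - 1.47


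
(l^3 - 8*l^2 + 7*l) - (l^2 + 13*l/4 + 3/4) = l^3 - 9*l^2 + 15*l/4 - 3/4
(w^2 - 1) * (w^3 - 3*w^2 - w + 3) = w^5 - 3*w^4 - 2*w^3 + 6*w^2 + w - 3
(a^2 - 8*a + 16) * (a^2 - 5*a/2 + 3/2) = a^4 - 21*a^3/2 + 75*a^2/2 - 52*a + 24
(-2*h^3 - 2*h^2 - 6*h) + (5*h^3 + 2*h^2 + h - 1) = 3*h^3 - 5*h - 1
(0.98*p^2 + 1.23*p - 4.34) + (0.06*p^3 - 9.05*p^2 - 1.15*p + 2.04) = 0.06*p^3 - 8.07*p^2 + 0.0800000000000001*p - 2.3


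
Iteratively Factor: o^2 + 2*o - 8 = (o + 4)*(o - 2)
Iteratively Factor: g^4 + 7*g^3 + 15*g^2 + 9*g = (g + 1)*(g^3 + 6*g^2 + 9*g) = (g + 1)*(g + 3)*(g^2 + 3*g) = g*(g + 1)*(g + 3)*(g + 3)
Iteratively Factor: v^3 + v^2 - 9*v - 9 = (v + 1)*(v^2 - 9) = (v - 3)*(v + 1)*(v + 3)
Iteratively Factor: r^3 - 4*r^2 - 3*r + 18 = (r - 3)*(r^2 - r - 6) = (r - 3)^2*(r + 2)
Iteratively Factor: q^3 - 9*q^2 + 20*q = (q - 5)*(q^2 - 4*q) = q*(q - 5)*(q - 4)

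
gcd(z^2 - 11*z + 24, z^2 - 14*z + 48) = z - 8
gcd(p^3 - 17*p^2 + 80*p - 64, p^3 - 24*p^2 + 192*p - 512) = p^2 - 16*p + 64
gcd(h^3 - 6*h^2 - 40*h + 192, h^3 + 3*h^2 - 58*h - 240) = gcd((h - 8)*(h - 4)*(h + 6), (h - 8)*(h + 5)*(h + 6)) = h^2 - 2*h - 48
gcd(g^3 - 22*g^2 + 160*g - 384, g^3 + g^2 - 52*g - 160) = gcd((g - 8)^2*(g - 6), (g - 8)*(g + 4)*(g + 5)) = g - 8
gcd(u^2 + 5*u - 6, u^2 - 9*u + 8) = u - 1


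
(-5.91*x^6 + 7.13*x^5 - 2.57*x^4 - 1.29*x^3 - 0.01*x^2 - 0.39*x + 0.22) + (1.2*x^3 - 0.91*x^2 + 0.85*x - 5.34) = -5.91*x^6 + 7.13*x^5 - 2.57*x^4 - 0.0900000000000001*x^3 - 0.92*x^2 + 0.46*x - 5.12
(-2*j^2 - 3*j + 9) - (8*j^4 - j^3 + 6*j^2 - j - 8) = -8*j^4 + j^3 - 8*j^2 - 2*j + 17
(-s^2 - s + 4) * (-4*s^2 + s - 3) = 4*s^4 + 3*s^3 - 14*s^2 + 7*s - 12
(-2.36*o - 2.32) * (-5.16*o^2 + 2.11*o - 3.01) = 12.1776*o^3 + 6.9916*o^2 + 2.2084*o + 6.9832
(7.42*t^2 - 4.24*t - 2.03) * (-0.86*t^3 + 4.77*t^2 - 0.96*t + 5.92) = -6.3812*t^5 + 39.0398*t^4 - 25.6022*t^3 + 38.3137*t^2 - 23.152*t - 12.0176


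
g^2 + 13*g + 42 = (g + 6)*(g + 7)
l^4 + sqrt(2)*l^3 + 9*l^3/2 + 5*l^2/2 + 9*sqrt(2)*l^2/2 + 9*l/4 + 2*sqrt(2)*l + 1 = (l + 1/2)*(l + 4)*(l + sqrt(2)/2)^2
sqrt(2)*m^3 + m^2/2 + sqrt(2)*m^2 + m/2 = m*(m + 1)*(sqrt(2)*m + 1/2)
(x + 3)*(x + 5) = x^2 + 8*x + 15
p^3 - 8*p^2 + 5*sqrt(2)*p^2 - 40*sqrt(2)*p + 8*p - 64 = (p - 8)*(p + sqrt(2))*(p + 4*sqrt(2))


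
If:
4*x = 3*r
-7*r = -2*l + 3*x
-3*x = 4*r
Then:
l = 0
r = 0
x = 0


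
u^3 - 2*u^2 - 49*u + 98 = (u - 7)*(u - 2)*(u + 7)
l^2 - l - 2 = (l - 2)*(l + 1)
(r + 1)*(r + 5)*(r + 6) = r^3 + 12*r^2 + 41*r + 30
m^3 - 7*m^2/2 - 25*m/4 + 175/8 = (m - 7/2)*(m - 5/2)*(m + 5/2)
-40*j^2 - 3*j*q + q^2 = (-8*j + q)*(5*j + q)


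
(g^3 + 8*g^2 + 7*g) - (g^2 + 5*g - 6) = g^3 + 7*g^2 + 2*g + 6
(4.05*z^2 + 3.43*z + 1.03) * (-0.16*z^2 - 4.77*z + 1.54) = -0.648*z^4 - 19.8673*z^3 - 10.2889*z^2 + 0.3691*z + 1.5862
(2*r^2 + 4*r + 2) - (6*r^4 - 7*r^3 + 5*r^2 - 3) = -6*r^4 + 7*r^3 - 3*r^2 + 4*r + 5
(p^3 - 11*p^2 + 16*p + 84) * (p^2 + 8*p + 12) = p^5 - 3*p^4 - 60*p^3 + 80*p^2 + 864*p + 1008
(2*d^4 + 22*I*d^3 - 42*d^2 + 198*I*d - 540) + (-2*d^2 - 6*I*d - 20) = 2*d^4 + 22*I*d^3 - 44*d^2 + 192*I*d - 560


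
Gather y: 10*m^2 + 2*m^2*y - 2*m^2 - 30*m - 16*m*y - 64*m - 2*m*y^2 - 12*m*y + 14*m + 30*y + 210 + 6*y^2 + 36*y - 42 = 8*m^2 - 80*m + y^2*(6 - 2*m) + y*(2*m^2 - 28*m + 66) + 168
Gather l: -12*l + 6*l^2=6*l^2 - 12*l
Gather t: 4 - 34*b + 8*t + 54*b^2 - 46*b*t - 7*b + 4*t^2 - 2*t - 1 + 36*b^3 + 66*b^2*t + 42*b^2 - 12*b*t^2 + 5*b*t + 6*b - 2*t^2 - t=36*b^3 + 96*b^2 - 35*b + t^2*(2 - 12*b) + t*(66*b^2 - 41*b + 5) + 3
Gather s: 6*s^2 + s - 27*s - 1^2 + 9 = 6*s^2 - 26*s + 8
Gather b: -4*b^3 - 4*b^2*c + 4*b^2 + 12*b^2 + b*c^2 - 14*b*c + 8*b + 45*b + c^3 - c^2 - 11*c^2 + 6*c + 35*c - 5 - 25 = -4*b^3 + b^2*(16 - 4*c) + b*(c^2 - 14*c + 53) + c^3 - 12*c^2 + 41*c - 30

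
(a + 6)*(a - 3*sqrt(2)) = a^2 - 3*sqrt(2)*a + 6*a - 18*sqrt(2)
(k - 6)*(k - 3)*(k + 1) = k^3 - 8*k^2 + 9*k + 18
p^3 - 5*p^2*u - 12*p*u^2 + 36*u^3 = (p - 6*u)*(p - 2*u)*(p + 3*u)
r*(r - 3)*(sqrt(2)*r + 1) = sqrt(2)*r^3 - 3*sqrt(2)*r^2 + r^2 - 3*r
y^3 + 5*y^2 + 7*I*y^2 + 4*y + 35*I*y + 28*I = (y + 1)*(y + 4)*(y + 7*I)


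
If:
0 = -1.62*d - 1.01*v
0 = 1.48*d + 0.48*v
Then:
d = 0.00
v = 0.00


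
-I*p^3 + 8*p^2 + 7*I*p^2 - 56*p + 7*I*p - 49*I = (p - 7)*(p + 7*I)*(-I*p + 1)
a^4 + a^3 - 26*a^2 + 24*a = a*(a - 4)*(a - 1)*(a + 6)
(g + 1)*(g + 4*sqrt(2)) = g^2 + g + 4*sqrt(2)*g + 4*sqrt(2)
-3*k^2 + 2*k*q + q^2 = (-k + q)*(3*k + q)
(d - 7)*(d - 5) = d^2 - 12*d + 35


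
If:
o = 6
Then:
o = 6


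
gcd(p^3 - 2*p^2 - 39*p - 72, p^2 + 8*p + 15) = p + 3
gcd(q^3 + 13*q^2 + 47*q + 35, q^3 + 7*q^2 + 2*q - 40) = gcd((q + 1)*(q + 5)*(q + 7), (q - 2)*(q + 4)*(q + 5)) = q + 5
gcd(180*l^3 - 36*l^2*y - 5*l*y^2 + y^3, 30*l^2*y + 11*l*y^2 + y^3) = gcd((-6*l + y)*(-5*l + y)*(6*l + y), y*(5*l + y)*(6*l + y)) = 6*l + y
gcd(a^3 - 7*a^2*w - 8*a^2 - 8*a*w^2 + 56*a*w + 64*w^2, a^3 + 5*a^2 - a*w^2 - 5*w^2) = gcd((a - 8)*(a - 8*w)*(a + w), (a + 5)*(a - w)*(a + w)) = a + w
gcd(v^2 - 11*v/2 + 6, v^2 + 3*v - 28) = v - 4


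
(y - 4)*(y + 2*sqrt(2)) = y^2 - 4*y + 2*sqrt(2)*y - 8*sqrt(2)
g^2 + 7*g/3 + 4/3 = (g + 1)*(g + 4/3)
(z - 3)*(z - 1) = z^2 - 4*z + 3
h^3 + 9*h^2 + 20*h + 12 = (h + 1)*(h + 2)*(h + 6)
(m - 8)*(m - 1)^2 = m^3 - 10*m^2 + 17*m - 8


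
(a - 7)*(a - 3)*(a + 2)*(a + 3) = a^4 - 5*a^3 - 23*a^2 + 45*a + 126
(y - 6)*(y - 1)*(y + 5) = y^3 - 2*y^2 - 29*y + 30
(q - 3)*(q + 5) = q^2 + 2*q - 15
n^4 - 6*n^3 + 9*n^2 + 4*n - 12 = (n - 3)*(n - 2)^2*(n + 1)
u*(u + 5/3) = u^2 + 5*u/3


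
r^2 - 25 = (r - 5)*(r + 5)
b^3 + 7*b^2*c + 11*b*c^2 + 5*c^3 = (b + c)^2*(b + 5*c)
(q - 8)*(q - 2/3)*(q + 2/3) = q^3 - 8*q^2 - 4*q/9 + 32/9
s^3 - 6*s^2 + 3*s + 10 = (s - 5)*(s - 2)*(s + 1)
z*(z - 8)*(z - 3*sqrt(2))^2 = z^4 - 6*sqrt(2)*z^3 - 8*z^3 + 18*z^2 + 48*sqrt(2)*z^2 - 144*z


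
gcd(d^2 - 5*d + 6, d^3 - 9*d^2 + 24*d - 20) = d - 2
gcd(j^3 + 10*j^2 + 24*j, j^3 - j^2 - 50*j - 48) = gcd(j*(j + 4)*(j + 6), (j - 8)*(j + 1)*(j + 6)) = j + 6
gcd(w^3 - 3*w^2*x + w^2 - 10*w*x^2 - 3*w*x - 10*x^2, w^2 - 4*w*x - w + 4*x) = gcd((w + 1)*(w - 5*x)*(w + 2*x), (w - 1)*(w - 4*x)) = 1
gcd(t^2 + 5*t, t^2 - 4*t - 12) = 1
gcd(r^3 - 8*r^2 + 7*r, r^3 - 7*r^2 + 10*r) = r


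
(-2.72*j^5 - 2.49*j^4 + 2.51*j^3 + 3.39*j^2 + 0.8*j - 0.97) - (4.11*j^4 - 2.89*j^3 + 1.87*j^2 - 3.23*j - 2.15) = -2.72*j^5 - 6.6*j^4 + 5.4*j^3 + 1.52*j^2 + 4.03*j + 1.18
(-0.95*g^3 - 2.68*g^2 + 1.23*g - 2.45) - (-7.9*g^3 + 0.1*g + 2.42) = 6.95*g^3 - 2.68*g^2 + 1.13*g - 4.87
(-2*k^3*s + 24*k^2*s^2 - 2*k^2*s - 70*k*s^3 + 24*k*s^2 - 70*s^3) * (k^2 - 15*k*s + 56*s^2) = -2*k^5*s + 54*k^4*s^2 - 2*k^4*s - 542*k^3*s^3 + 54*k^3*s^2 + 2394*k^2*s^4 - 542*k^2*s^3 - 3920*k*s^5 + 2394*k*s^4 - 3920*s^5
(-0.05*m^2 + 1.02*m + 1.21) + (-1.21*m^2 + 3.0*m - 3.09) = -1.26*m^2 + 4.02*m - 1.88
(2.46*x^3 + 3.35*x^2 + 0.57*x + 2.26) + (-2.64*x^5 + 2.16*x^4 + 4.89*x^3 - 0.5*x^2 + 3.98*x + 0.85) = -2.64*x^5 + 2.16*x^4 + 7.35*x^3 + 2.85*x^2 + 4.55*x + 3.11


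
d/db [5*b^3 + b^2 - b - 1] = 15*b^2 + 2*b - 1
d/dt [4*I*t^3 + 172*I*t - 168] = I*(12*t^2 + 172)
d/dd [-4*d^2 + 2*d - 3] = 2 - 8*d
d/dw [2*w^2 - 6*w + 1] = 4*w - 6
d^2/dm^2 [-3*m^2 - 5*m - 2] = -6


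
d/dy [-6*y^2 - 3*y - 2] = -12*y - 3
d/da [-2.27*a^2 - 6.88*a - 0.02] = -4.54*a - 6.88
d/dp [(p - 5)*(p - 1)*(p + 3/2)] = 3*p^2 - 9*p - 4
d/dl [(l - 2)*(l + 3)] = 2*l + 1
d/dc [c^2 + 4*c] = 2*c + 4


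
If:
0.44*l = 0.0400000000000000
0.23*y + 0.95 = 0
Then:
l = 0.09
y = -4.13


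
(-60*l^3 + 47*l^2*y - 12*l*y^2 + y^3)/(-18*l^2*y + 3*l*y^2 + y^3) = (20*l^2 - 9*l*y + y^2)/(y*(6*l + y))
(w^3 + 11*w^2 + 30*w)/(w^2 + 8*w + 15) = w*(w + 6)/(w + 3)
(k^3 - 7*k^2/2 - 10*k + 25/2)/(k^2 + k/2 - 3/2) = (2*k^2 - 5*k - 25)/(2*k + 3)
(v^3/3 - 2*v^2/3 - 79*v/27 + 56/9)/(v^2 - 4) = (9*v^3 - 18*v^2 - 79*v + 168)/(27*(v^2 - 4))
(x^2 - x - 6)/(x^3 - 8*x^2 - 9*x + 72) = (x + 2)/(x^2 - 5*x - 24)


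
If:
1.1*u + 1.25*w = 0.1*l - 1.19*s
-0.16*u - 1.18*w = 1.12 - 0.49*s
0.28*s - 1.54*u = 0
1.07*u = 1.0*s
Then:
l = -11.86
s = 0.00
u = 0.00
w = -0.95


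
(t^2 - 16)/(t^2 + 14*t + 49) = (t^2 - 16)/(t^2 + 14*t + 49)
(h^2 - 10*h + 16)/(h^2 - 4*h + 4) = (h - 8)/(h - 2)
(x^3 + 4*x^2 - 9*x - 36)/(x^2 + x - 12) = x + 3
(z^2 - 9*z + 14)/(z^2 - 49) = (z - 2)/(z + 7)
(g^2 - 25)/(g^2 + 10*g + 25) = (g - 5)/(g + 5)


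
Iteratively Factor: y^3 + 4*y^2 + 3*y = (y)*(y^2 + 4*y + 3) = y*(y + 3)*(y + 1)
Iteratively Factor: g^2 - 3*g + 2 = (g - 2)*(g - 1)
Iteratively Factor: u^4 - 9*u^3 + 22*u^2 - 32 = (u - 4)*(u^3 - 5*u^2 + 2*u + 8) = (u - 4)^2*(u^2 - u - 2) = (u - 4)^2*(u - 2)*(u + 1)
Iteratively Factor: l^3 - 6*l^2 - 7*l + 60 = (l + 3)*(l^2 - 9*l + 20) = (l - 5)*(l + 3)*(l - 4)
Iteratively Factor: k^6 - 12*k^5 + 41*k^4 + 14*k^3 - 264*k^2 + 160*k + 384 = (k - 4)*(k^5 - 8*k^4 + 9*k^3 + 50*k^2 - 64*k - 96) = (k - 4)*(k - 3)*(k^4 - 5*k^3 - 6*k^2 + 32*k + 32) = (k - 4)*(k - 3)*(k + 2)*(k^3 - 7*k^2 + 8*k + 16) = (k - 4)^2*(k - 3)*(k + 2)*(k^2 - 3*k - 4) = (k - 4)^3*(k - 3)*(k + 2)*(k + 1)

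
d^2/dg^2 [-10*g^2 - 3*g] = -20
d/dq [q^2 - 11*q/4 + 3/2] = 2*q - 11/4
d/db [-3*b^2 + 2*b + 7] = 2 - 6*b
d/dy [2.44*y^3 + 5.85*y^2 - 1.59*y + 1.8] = 7.32*y^2 + 11.7*y - 1.59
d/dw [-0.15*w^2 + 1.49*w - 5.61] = 1.49 - 0.3*w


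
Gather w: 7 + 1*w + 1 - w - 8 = 0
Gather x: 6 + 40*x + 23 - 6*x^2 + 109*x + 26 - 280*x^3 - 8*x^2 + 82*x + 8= -280*x^3 - 14*x^2 + 231*x + 63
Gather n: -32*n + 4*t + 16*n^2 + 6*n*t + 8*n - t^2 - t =16*n^2 + n*(6*t - 24) - t^2 + 3*t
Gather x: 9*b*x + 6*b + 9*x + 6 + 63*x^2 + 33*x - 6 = 6*b + 63*x^2 + x*(9*b + 42)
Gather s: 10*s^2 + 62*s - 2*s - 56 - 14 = 10*s^2 + 60*s - 70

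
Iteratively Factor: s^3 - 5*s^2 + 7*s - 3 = (s - 1)*(s^2 - 4*s + 3) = (s - 3)*(s - 1)*(s - 1)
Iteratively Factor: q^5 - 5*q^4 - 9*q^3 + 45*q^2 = (q)*(q^4 - 5*q^3 - 9*q^2 + 45*q) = q*(q - 5)*(q^3 - 9*q) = q*(q - 5)*(q + 3)*(q^2 - 3*q) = q*(q - 5)*(q - 3)*(q + 3)*(q)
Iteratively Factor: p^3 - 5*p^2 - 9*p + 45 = (p + 3)*(p^2 - 8*p + 15) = (p - 5)*(p + 3)*(p - 3)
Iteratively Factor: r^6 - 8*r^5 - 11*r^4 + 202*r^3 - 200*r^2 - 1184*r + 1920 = (r + 3)*(r^5 - 11*r^4 + 22*r^3 + 136*r^2 - 608*r + 640) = (r - 4)*(r + 3)*(r^4 - 7*r^3 - 6*r^2 + 112*r - 160) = (r - 4)*(r + 3)*(r + 4)*(r^3 - 11*r^2 + 38*r - 40) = (r - 5)*(r - 4)*(r + 3)*(r + 4)*(r^2 - 6*r + 8) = (r - 5)*(r - 4)*(r - 2)*(r + 3)*(r + 4)*(r - 4)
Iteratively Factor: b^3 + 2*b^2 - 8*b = (b - 2)*(b^2 + 4*b) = b*(b - 2)*(b + 4)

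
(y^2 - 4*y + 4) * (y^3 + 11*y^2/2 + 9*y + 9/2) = y^5 + 3*y^4/2 - 9*y^3 - 19*y^2/2 + 18*y + 18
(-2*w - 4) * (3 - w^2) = 2*w^3 + 4*w^2 - 6*w - 12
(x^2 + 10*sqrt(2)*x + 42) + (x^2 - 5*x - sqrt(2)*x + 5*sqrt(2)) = 2*x^2 - 5*x + 9*sqrt(2)*x + 5*sqrt(2) + 42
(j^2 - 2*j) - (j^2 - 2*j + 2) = -2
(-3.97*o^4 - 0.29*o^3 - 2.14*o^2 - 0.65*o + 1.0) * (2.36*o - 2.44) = -9.3692*o^5 + 9.0024*o^4 - 4.3428*o^3 + 3.6876*o^2 + 3.946*o - 2.44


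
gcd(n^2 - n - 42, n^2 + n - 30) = n + 6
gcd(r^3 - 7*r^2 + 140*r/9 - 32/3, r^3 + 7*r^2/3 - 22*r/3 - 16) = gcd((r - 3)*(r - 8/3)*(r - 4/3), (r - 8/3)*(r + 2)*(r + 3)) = r - 8/3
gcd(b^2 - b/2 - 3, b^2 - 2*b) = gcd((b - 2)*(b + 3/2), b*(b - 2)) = b - 2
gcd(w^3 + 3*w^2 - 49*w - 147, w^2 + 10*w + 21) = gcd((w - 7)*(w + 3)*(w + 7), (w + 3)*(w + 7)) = w^2 + 10*w + 21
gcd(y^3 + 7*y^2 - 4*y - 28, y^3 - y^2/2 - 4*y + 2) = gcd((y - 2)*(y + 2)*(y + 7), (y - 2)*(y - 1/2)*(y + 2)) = y^2 - 4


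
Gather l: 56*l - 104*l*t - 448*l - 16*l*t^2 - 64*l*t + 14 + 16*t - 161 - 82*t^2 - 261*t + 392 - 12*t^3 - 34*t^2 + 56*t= l*(-16*t^2 - 168*t - 392) - 12*t^3 - 116*t^2 - 189*t + 245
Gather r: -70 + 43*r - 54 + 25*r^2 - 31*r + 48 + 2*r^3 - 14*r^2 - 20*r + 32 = 2*r^3 + 11*r^2 - 8*r - 44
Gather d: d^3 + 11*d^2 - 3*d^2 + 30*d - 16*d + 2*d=d^3 + 8*d^2 + 16*d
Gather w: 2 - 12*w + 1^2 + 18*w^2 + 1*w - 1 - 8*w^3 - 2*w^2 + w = -8*w^3 + 16*w^2 - 10*w + 2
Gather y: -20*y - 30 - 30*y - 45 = -50*y - 75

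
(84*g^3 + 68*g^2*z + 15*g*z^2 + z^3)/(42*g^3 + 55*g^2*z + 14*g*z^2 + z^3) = (2*g + z)/(g + z)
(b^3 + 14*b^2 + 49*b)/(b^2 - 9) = b*(b^2 + 14*b + 49)/(b^2 - 9)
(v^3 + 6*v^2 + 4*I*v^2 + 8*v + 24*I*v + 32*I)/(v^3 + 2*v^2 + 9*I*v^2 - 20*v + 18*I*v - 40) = (v + 4)/(v + 5*I)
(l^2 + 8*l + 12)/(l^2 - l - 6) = (l + 6)/(l - 3)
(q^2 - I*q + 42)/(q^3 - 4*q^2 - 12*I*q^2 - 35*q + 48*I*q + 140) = (q + 6*I)/(q^2 - q*(4 + 5*I) + 20*I)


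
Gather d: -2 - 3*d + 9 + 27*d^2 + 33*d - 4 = 27*d^2 + 30*d + 3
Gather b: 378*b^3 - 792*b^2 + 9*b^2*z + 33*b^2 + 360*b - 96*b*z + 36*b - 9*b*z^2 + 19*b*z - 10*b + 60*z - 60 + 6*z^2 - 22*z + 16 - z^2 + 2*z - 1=378*b^3 + b^2*(9*z - 759) + b*(-9*z^2 - 77*z + 386) + 5*z^2 + 40*z - 45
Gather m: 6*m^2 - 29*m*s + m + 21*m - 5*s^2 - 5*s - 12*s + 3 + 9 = 6*m^2 + m*(22 - 29*s) - 5*s^2 - 17*s + 12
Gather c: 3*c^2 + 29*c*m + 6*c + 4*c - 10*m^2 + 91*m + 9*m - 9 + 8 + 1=3*c^2 + c*(29*m + 10) - 10*m^2 + 100*m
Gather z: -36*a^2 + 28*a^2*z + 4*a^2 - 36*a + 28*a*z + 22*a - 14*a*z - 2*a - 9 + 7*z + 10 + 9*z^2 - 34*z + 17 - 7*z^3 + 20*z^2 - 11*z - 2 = -32*a^2 - 16*a - 7*z^3 + 29*z^2 + z*(28*a^2 + 14*a - 38) + 16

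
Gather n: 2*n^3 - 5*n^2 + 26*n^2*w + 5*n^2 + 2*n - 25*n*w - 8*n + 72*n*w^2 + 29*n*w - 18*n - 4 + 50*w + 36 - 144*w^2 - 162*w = 2*n^3 + 26*n^2*w + n*(72*w^2 + 4*w - 24) - 144*w^2 - 112*w + 32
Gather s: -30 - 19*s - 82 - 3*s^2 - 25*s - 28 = -3*s^2 - 44*s - 140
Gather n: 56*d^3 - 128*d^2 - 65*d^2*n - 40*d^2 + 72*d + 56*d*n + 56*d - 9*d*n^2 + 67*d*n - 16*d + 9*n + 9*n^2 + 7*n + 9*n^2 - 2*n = 56*d^3 - 168*d^2 + 112*d + n^2*(18 - 9*d) + n*(-65*d^2 + 123*d + 14)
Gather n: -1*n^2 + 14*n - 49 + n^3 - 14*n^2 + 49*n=n^3 - 15*n^2 + 63*n - 49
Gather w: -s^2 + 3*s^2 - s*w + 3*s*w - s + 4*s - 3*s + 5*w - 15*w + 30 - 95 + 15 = 2*s^2 + w*(2*s - 10) - 50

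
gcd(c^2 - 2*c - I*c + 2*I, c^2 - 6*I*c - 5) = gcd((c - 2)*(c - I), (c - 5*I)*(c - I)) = c - I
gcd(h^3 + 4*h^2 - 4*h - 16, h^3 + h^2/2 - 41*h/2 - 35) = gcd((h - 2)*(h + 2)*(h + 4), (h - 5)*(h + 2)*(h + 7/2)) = h + 2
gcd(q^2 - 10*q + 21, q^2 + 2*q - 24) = 1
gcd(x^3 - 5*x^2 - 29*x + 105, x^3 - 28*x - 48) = 1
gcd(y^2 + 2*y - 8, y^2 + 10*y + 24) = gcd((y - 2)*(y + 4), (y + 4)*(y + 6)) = y + 4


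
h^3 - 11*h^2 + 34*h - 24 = (h - 6)*(h - 4)*(h - 1)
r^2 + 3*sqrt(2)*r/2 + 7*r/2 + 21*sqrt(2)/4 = (r + 7/2)*(r + 3*sqrt(2)/2)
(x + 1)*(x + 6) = x^2 + 7*x + 6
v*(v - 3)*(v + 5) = v^3 + 2*v^2 - 15*v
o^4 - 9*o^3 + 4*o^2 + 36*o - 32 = (o - 8)*(o - 2)*(o - 1)*(o + 2)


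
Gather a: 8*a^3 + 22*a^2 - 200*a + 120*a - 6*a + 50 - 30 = 8*a^3 + 22*a^2 - 86*a + 20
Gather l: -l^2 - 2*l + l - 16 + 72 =-l^2 - l + 56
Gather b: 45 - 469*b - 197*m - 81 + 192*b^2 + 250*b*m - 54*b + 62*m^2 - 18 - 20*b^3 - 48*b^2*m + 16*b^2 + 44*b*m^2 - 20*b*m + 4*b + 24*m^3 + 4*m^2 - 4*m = -20*b^3 + b^2*(208 - 48*m) + b*(44*m^2 + 230*m - 519) + 24*m^3 + 66*m^2 - 201*m - 54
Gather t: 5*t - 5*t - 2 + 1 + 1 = 0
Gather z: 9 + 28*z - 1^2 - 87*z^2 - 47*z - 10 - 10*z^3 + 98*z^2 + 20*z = -10*z^3 + 11*z^2 + z - 2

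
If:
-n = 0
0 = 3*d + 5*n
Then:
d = 0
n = 0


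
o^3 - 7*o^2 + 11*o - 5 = (o - 5)*(o - 1)^2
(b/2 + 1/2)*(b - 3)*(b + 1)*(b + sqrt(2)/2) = b^4/2 - b^3/2 + sqrt(2)*b^3/4 - 5*b^2/2 - sqrt(2)*b^2/4 - 5*sqrt(2)*b/4 - 3*b/2 - 3*sqrt(2)/4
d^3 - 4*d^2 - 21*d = d*(d - 7)*(d + 3)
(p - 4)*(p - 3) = p^2 - 7*p + 12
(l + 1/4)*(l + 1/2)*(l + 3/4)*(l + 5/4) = l^4 + 11*l^3/4 + 41*l^2/16 + 61*l/64 + 15/128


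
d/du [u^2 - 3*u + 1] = 2*u - 3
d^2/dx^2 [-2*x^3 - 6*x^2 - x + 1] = -12*x - 12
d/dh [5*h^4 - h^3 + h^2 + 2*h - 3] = 20*h^3 - 3*h^2 + 2*h + 2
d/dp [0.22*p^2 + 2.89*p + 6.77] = 0.44*p + 2.89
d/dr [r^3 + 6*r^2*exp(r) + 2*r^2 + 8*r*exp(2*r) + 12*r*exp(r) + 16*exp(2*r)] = 6*r^2*exp(r) + 3*r^2 + 16*r*exp(2*r) + 24*r*exp(r) + 4*r + 40*exp(2*r) + 12*exp(r)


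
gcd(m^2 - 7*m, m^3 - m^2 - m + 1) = 1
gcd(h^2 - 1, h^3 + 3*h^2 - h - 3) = h^2 - 1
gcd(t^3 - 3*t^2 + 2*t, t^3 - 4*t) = t^2 - 2*t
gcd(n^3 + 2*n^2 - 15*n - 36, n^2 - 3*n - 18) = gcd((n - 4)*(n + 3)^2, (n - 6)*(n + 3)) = n + 3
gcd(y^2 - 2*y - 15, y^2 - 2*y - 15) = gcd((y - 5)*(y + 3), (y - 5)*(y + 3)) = y^2 - 2*y - 15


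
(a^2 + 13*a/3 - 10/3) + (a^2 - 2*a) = 2*a^2 + 7*a/3 - 10/3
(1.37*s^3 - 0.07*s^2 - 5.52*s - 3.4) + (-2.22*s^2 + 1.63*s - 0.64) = 1.37*s^3 - 2.29*s^2 - 3.89*s - 4.04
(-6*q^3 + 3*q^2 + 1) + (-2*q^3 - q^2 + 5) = -8*q^3 + 2*q^2 + 6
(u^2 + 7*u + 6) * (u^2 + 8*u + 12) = u^4 + 15*u^3 + 74*u^2 + 132*u + 72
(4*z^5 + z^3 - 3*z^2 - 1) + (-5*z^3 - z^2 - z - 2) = 4*z^5 - 4*z^3 - 4*z^2 - z - 3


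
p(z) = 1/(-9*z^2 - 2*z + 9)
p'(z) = (18*z + 2)/(-9*z^2 - 2*z + 9)^2 = 2*(9*z + 1)/(9*z^2 + 2*z - 9)^2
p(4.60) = -0.01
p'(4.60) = 0.00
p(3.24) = -0.01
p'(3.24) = 0.01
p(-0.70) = 0.17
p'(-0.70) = -0.30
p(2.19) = -0.03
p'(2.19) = 0.03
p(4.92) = -0.00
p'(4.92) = 0.00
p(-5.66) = -0.00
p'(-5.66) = -0.00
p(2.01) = -0.03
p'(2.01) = 0.04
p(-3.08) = -0.01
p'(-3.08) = -0.01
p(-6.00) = 0.00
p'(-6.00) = 0.00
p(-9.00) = 0.00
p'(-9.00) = 0.00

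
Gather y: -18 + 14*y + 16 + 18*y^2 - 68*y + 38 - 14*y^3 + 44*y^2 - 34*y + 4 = -14*y^3 + 62*y^2 - 88*y + 40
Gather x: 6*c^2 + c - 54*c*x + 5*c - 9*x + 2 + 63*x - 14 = 6*c^2 + 6*c + x*(54 - 54*c) - 12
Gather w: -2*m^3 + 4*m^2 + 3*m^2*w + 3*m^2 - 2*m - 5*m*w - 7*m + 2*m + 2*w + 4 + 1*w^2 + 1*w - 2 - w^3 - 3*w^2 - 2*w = -2*m^3 + 7*m^2 - 7*m - w^3 - 2*w^2 + w*(3*m^2 - 5*m + 1) + 2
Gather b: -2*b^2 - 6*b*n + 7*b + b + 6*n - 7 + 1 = -2*b^2 + b*(8 - 6*n) + 6*n - 6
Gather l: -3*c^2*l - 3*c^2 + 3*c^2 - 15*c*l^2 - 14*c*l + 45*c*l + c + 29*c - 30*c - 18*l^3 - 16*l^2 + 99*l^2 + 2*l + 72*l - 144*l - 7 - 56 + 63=-18*l^3 + l^2*(83 - 15*c) + l*(-3*c^2 + 31*c - 70)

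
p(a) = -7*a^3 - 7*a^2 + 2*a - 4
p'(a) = -21*a^2 - 14*a + 2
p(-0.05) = -4.12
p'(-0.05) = 2.65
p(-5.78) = 1102.29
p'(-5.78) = -618.66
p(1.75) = -59.45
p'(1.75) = -86.81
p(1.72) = -56.89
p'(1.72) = -84.21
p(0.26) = -4.08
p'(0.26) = -3.06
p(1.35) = -31.28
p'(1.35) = -55.17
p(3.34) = -336.23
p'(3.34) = -279.03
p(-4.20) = 382.74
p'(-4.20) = -309.64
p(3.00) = -250.00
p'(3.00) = -229.00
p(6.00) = -1756.00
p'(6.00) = -838.00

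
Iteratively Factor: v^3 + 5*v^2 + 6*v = (v + 2)*(v^2 + 3*v) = (v + 2)*(v + 3)*(v)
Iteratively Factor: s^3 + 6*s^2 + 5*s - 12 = (s + 3)*(s^2 + 3*s - 4) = (s - 1)*(s + 3)*(s + 4)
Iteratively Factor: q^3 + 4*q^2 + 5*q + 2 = (q + 2)*(q^2 + 2*q + 1) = (q + 1)*(q + 2)*(q + 1)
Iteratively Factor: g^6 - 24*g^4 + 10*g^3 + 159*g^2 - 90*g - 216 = (g + 3)*(g^5 - 3*g^4 - 15*g^3 + 55*g^2 - 6*g - 72) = (g - 3)*(g + 3)*(g^4 - 15*g^2 + 10*g + 24) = (g - 3)^2*(g + 3)*(g^3 + 3*g^2 - 6*g - 8) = (g - 3)^2*(g + 1)*(g + 3)*(g^2 + 2*g - 8) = (g - 3)^2*(g + 1)*(g + 3)*(g + 4)*(g - 2)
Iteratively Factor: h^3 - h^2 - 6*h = (h + 2)*(h^2 - 3*h) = h*(h + 2)*(h - 3)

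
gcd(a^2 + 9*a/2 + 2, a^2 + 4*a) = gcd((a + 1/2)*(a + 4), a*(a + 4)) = a + 4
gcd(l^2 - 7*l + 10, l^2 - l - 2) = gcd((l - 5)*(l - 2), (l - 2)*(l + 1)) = l - 2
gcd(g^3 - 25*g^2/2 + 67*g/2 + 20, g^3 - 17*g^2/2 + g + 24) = g - 8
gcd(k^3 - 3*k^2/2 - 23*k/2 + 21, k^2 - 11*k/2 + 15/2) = k - 3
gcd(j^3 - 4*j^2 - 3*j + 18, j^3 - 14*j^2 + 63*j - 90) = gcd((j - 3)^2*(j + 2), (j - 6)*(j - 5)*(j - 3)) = j - 3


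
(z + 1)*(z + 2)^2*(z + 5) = z^4 + 10*z^3 + 33*z^2 + 44*z + 20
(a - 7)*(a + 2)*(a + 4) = a^3 - a^2 - 34*a - 56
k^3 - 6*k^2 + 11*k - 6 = (k - 3)*(k - 2)*(k - 1)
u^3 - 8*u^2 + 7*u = u*(u - 7)*(u - 1)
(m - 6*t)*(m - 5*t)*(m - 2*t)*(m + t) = m^4 - 12*m^3*t + 39*m^2*t^2 - 8*m*t^3 - 60*t^4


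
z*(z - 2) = z^2 - 2*z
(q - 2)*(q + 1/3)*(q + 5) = q^3 + 10*q^2/3 - 9*q - 10/3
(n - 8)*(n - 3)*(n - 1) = n^3 - 12*n^2 + 35*n - 24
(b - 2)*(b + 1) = b^2 - b - 2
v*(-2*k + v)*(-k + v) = 2*k^2*v - 3*k*v^2 + v^3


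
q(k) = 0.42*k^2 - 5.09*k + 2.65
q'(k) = 0.84*k - 5.09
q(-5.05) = 39.07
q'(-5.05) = -9.33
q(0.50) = 0.21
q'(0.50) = -4.67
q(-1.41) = 10.66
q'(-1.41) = -6.27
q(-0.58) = 5.74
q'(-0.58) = -5.58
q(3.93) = -10.87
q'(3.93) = -1.79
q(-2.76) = 19.90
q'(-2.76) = -7.41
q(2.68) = -7.97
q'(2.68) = -2.84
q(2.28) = -6.77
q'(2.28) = -3.17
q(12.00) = 2.05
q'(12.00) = 4.99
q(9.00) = -9.14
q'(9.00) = 2.47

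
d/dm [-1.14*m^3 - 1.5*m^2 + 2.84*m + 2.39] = -3.42*m^2 - 3.0*m + 2.84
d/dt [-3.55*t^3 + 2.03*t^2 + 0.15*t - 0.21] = -10.65*t^2 + 4.06*t + 0.15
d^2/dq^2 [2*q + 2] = 0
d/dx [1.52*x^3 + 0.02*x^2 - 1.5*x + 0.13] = 4.56*x^2 + 0.04*x - 1.5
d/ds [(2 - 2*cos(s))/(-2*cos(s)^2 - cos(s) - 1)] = 2*(-4*cos(s) + cos(2*s) - 1)*sin(s)/(cos(s) + cos(2*s) + 2)^2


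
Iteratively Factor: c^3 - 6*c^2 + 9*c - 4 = (c - 1)*(c^2 - 5*c + 4) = (c - 4)*(c - 1)*(c - 1)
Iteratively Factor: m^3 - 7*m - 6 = (m - 3)*(m^2 + 3*m + 2) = (m - 3)*(m + 2)*(m + 1)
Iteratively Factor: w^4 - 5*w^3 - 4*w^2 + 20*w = (w + 2)*(w^3 - 7*w^2 + 10*w) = w*(w + 2)*(w^2 - 7*w + 10) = w*(w - 2)*(w + 2)*(w - 5)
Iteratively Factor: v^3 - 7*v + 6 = (v - 2)*(v^2 + 2*v - 3) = (v - 2)*(v + 3)*(v - 1)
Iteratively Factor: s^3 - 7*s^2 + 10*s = (s - 5)*(s^2 - 2*s) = (s - 5)*(s - 2)*(s)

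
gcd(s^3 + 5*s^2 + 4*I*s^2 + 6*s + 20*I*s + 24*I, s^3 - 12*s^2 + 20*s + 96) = s + 2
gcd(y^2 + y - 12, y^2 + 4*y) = y + 4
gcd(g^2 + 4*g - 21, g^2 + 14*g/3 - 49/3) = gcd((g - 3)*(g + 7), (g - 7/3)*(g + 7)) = g + 7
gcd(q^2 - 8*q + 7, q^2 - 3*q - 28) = q - 7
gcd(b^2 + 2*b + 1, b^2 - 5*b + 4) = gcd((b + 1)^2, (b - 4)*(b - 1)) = 1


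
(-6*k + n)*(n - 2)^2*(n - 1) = -6*k*n^3 + 30*k*n^2 - 48*k*n + 24*k + n^4 - 5*n^3 + 8*n^2 - 4*n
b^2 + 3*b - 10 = (b - 2)*(b + 5)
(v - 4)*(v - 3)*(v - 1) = v^3 - 8*v^2 + 19*v - 12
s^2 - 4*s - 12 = (s - 6)*(s + 2)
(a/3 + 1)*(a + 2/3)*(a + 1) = a^3/3 + 14*a^2/9 + 17*a/9 + 2/3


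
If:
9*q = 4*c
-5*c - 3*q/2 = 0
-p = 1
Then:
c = 0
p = -1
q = 0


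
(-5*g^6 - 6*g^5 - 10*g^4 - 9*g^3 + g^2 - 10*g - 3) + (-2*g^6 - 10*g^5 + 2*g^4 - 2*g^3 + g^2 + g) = -7*g^6 - 16*g^5 - 8*g^4 - 11*g^3 + 2*g^2 - 9*g - 3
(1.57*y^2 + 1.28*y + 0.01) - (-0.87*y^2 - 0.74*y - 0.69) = 2.44*y^2 + 2.02*y + 0.7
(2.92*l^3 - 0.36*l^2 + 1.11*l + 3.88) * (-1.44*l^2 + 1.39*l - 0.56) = -4.2048*l^5 + 4.5772*l^4 - 3.734*l^3 - 3.8427*l^2 + 4.7716*l - 2.1728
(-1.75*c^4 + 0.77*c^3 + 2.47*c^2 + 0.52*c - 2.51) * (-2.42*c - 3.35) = 4.235*c^5 + 3.9991*c^4 - 8.5569*c^3 - 9.5329*c^2 + 4.3322*c + 8.4085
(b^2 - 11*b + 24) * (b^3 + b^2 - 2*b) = b^5 - 10*b^4 + 11*b^3 + 46*b^2 - 48*b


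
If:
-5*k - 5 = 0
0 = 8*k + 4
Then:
No Solution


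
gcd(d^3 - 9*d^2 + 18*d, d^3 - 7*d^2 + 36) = d^2 - 9*d + 18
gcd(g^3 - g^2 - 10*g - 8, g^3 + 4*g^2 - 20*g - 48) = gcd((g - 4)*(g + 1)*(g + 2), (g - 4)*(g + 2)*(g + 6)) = g^2 - 2*g - 8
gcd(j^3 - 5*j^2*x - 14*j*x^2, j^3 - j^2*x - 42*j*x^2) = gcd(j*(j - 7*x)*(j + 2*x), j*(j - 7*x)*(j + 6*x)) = -j^2 + 7*j*x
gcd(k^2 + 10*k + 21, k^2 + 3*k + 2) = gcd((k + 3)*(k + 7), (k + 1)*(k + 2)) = 1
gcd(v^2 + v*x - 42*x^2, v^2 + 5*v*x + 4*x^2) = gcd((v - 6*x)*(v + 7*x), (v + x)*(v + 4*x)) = 1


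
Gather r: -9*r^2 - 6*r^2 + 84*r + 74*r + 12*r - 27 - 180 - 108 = -15*r^2 + 170*r - 315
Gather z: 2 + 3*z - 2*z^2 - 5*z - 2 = -2*z^2 - 2*z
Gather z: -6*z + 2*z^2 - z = 2*z^2 - 7*z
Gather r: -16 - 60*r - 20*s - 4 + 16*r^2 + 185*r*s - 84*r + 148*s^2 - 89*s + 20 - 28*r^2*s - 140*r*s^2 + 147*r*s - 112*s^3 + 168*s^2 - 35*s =r^2*(16 - 28*s) + r*(-140*s^2 + 332*s - 144) - 112*s^3 + 316*s^2 - 144*s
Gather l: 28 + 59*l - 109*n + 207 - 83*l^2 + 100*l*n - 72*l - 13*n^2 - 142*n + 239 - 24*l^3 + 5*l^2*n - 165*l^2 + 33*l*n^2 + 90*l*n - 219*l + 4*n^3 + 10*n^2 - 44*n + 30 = -24*l^3 + l^2*(5*n - 248) + l*(33*n^2 + 190*n - 232) + 4*n^3 - 3*n^2 - 295*n + 504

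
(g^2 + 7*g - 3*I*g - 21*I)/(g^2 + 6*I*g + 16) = (g^2 + g*(7 - 3*I) - 21*I)/(g^2 + 6*I*g + 16)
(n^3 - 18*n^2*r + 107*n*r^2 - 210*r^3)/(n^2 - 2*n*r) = (n^3 - 18*n^2*r + 107*n*r^2 - 210*r^3)/(n*(n - 2*r))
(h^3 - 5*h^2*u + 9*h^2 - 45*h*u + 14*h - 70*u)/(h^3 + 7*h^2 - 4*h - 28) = (h - 5*u)/(h - 2)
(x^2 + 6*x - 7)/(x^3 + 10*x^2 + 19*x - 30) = (x + 7)/(x^2 + 11*x + 30)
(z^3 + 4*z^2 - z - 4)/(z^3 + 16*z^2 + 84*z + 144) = (z^2 - 1)/(z^2 + 12*z + 36)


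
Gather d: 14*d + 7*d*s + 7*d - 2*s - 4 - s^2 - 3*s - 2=d*(7*s + 21) - s^2 - 5*s - 6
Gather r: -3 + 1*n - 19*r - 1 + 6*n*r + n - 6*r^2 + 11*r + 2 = 2*n - 6*r^2 + r*(6*n - 8) - 2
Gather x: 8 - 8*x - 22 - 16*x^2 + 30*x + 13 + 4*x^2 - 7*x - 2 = -12*x^2 + 15*x - 3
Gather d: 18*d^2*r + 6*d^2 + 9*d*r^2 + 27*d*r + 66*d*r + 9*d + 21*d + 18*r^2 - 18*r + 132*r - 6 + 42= d^2*(18*r + 6) + d*(9*r^2 + 93*r + 30) + 18*r^2 + 114*r + 36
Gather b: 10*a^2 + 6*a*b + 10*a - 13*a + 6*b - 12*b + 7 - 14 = 10*a^2 - 3*a + b*(6*a - 6) - 7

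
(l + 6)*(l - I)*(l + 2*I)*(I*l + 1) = I*l^4 + 6*I*l^3 + 3*I*l^2 + 2*l + 18*I*l + 12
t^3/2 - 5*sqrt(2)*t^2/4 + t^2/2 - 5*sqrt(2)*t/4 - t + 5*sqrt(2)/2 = (t/2 + 1)*(t - 1)*(t - 5*sqrt(2)/2)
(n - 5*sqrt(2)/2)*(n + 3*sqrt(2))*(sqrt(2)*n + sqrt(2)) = sqrt(2)*n^3 + n^2 + sqrt(2)*n^2 - 15*sqrt(2)*n + n - 15*sqrt(2)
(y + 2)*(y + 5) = y^2 + 7*y + 10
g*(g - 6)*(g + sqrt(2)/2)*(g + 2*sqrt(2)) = g^4 - 6*g^3 + 5*sqrt(2)*g^3/2 - 15*sqrt(2)*g^2 + 2*g^2 - 12*g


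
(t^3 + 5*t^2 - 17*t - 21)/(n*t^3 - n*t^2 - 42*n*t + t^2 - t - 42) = (-t^3 - 5*t^2 + 17*t + 21)/(-n*t^3 + n*t^2 + 42*n*t - t^2 + t + 42)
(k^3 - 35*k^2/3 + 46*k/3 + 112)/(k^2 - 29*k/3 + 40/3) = (3*k^2 - 11*k - 42)/(3*k - 5)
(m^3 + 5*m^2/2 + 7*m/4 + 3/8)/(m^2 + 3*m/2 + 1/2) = (m^2 + 2*m + 3/4)/(m + 1)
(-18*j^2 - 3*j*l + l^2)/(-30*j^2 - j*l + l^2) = (3*j + l)/(5*j + l)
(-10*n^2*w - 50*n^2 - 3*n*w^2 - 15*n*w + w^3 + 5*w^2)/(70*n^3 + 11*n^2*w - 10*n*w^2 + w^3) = (w + 5)/(-7*n + w)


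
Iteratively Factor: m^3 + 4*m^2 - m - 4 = (m + 1)*(m^2 + 3*m - 4) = (m - 1)*(m + 1)*(m + 4)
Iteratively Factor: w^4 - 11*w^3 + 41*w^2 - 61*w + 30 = (w - 5)*(w^3 - 6*w^2 + 11*w - 6) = (w - 5)*(w - 2)*(w^2 - 4*w + 3) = (w - 5)*(w - 2)*(w - 1)*(w - 3)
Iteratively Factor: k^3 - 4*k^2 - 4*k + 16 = (k - 2)*(k^2 - 2*k - 8) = (k - 4)*(k - 2)*(k + 2)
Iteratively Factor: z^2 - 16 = (z + 4)*(z - 4)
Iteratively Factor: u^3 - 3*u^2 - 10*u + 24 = (u - 2)*(u^2 - u - 12) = (u - 2)*(u + 3)*(u - 4)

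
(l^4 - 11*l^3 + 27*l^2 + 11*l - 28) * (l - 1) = l^5 - 12*l^4 + 38*l^3 - 16*l^2 - 39*l + 28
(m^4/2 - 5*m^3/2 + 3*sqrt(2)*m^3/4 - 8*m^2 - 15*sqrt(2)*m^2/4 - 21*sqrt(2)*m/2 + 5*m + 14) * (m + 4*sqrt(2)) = m^5/2 - 5*m^4/2 + 11*sqrt(2)*m^4/4 - 55*sqrt(2)*m^3/4 - 2*m^3 - 85*sqrt(2)*m^2/2 - 25*m^2 - 70*m + 20*sqrt(2)*m + 56*sqrt(2)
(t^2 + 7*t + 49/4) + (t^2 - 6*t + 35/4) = 2*t^2 + t + 21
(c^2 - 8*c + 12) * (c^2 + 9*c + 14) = c^4 + c^3 - 46*c^2 - 4*c + 168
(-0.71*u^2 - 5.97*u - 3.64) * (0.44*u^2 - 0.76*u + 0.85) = -0.3124*u^4 - 2.0872*u^3 + 2.3321*u^2 - 2.3081*u - 3.094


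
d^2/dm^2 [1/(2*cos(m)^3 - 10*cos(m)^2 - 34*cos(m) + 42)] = ((-65*cos(m) - 40*cos(2*m) + 9*cos(3*m))*(cos(m)^3 - 5*cos(m)^2 - 17*cos(m) + 21)/8 + (-3*cos(m)^2 + 10*cos(m) + 17)^2*sin(m)^2)/(cos(m)^3 - 5*cos(m)^2 - 17*cos(m) + 21)^3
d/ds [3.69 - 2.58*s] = -2.58000000000000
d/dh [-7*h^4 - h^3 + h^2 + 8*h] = -28*h^3 - 3*h^2 + 2*h + 8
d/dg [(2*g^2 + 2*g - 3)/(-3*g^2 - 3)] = 2*(g^2 - 5*g - 1)/(3*(g^4 + 2*g^2 + 1))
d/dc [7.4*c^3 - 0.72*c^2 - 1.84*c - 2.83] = 22.2*c^2 - 1.44*c - 1.84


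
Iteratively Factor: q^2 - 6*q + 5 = (q - 5)*(q - 1)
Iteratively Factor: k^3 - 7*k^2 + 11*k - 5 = (k - 1)*(k^2 - 6*k + 5) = (k - 5)*(k - 1)*(k - 1)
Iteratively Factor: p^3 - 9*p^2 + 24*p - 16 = (p - 4)*(p^2 - 5*p + 4) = (p - 4)*(p - 1)*(p - 4)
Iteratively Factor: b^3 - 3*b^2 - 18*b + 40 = (b - 2)*(b^2 - b - 20) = (b - 2)*(b + 4)*(b - 5)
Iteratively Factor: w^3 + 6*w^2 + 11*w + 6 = (w + 2)*(w^2 + 4*w + 3) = (w + 2)*(w + 3)*(w + 1)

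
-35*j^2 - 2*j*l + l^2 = (-7*j + l)*(5*j + l)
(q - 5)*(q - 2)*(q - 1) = q^3 - 8*q^2 + 17*q - 10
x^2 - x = x*(x - 1)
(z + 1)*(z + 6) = z^2 + 7*z + 6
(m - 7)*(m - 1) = m^2 - 8*m + 7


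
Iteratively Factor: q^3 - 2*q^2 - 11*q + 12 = (q - 1)*(q^2 - q - 12) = (q - 4)*(q - 1)*(q + 3)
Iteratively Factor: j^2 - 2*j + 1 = (j - 1)*(j - 1)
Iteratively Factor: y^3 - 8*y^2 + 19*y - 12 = (y - 4)*(y^2 - 4*y + 3) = (y - 4)*(y - 3)*(y - 1)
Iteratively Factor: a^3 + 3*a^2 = (a)*(a^2 + 3*a) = a*(a + 3)*(a)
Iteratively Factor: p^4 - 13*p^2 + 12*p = (p - 1)*(p^3 + p^2 - 12*p) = (p - 3)*(p - 1)*(p^2 + 4*p) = p*(p - 3)*(p - 1)*(p + 4)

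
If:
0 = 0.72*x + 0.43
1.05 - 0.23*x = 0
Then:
No Solution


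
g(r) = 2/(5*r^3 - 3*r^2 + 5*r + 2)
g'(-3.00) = -0.01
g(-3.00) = -0.01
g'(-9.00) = 0.00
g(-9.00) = 0.00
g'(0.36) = -0.72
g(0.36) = 0.55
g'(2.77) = -0.02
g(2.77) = 0.02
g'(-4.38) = -0.00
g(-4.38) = -0.00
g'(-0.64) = -2.14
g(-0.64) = -0.53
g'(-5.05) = -0.00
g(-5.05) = -0.00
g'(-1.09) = -0.32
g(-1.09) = -0.15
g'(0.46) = -0.63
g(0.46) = 0.48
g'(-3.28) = -0.01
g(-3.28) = -0.01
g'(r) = 2*(-15*r^2 + 6*r - 5)/(5*r^3 - 3*r^2 + 5*r + 2)^2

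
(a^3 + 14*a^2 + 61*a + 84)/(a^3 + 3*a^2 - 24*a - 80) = (a^2 + 10*a + 21)/(a^2 - a - 20)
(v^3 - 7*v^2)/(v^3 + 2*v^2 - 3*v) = v*(v - 7)/(v^2 + 2*v - 3)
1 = 1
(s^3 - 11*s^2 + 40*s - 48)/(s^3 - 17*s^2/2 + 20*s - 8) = 2*(s - 3)/(2*s - 1)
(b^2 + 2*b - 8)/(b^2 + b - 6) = (b + 4)/(b + 3)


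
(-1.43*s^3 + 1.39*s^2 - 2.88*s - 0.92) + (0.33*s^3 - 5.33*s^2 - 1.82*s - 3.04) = -1.1*s^3 - 3.94*s^2 - 4.7*s - 3.96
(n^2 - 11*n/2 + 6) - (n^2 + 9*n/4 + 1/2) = 11/2 - 31*n/4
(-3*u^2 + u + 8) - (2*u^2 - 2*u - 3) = -5*u^2 + 3*u + 11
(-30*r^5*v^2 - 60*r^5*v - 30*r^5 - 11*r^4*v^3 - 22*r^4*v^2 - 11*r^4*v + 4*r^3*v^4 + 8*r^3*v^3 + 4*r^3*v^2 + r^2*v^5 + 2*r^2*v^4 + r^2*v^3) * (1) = -30*r^5*v^2 - 60*r^5*v - 30*r^5 - 11*r^4*v^3 - 22*r^4*v^2 - 11*r^4*v + 4*r^3*v^4 + 8*r^3*v^3 + 4*r^3*v^2 + r^2*v^5 + 2*r^2*v^4 + r^2*v^3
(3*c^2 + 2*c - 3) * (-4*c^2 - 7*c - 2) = -12*c^4 - 29*c^3 - 8*c^2 + 17*c + 6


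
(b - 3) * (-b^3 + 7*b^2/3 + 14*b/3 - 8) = -b^4 + 16*b^3/3 - 7*b^2/3 - 22*b + 24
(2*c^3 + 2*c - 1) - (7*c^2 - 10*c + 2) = 2*c^3 - 7*c^2 + 12*c - 3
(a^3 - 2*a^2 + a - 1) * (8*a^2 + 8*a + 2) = 8*a^5 - 8*a^4 - 6*a^3 - 4*a^2 - 6*a - 2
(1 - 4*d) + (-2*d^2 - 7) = -2*d^2 - 4*d - 6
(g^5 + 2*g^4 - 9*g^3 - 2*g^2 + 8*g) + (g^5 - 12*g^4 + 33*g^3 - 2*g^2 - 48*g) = 2*g^5 - 10*g^4 + 24*g^3 - 4*g^2 - 40*g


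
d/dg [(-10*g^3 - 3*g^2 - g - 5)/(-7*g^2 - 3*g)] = (70*g^4 + 60*g^3 + 2*g^2 - 70*g - 15)/(g^2*(49*g^2 + 42*g + 9))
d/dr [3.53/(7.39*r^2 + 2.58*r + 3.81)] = (-52.1734*r - 9.1074)/(7.39*r^2 + 2.58*r + 3.81)^2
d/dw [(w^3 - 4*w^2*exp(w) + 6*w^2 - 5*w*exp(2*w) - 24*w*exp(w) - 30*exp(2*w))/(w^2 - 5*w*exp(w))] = exp(w) + 1 + 6*exp(w)/w - 6*exp(w)/w^2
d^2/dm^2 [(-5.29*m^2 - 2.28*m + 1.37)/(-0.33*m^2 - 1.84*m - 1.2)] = (-5.92759199999999*m^3 - 13.464198*m^2 - 10.408464*m - 3.024784)/(0.035937*m^6 + 0.601128*m^5 + 3.743784*m^4 + 10.601344*m^3 + 13.61376*m^2 + 7.9488*m + 1.728)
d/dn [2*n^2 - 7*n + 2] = 4*n - 7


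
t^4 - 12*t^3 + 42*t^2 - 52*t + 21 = (t - 7)*(t - 3)*(t - 1)^2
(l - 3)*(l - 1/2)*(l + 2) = l^3 - 3*l^2/2 - 11*l/2 + 3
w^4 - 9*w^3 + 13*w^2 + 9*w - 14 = (w - 7)*(w - 2)*(w - 1)*(w + 1)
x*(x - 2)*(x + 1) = x^3 - x^2 - 2*x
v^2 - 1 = (v - 1)*(v + 1)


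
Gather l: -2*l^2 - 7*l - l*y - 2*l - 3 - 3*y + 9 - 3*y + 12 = -2*l^2 + l*(-y - 9) - 6*y + 18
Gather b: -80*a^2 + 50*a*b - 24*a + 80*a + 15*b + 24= -80*a^2 + 56*a + b*(50*a + 15) + 24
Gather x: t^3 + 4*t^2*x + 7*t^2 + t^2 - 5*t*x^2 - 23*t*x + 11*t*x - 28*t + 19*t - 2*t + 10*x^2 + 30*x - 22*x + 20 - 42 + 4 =t^3 + 8*t^2 - 11*t + x^2*(10 - 5*t) + x*(4*t^2 - 12*t + 8) - 18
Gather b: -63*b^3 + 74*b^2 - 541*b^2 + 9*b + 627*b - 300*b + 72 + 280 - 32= -63*b^3 - 467*b^2 + 336*b + 320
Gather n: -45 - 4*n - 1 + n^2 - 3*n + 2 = n^2 - 7*n - 44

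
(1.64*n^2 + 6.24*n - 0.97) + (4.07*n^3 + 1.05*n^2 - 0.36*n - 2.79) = 4.07*n^3 + 2.69*n^2 + 5.88*n - 3.76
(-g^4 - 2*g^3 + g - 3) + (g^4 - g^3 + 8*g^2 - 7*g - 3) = -3*g^3 + 8*g^2 - 6*g - 6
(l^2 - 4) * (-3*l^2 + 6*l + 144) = -3*l^4 + 6*l^3 + 156*l^2 - 24*l - 576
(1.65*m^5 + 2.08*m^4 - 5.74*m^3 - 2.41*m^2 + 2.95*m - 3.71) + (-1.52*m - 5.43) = 1.65*m^5 + 2.08*m^4 - 5.74*m^3 - 2.41*m^2 + 1.43*m - 9.14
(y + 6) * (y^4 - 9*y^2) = y^5 + 6*y^4 - 9*y^3 - 54*y^2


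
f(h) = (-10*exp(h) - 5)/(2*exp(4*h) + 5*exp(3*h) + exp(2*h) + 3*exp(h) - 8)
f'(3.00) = 0.00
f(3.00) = 0.00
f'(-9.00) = 0.00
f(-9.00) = 0.63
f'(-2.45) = 0.14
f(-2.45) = 0.76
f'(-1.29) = 0.61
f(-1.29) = 1.11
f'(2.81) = 0.00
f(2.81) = -0.00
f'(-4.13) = 0.02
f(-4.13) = 0.65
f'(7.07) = 0.00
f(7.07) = -0.00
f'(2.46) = 0.01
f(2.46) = -0.00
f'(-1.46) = 0.47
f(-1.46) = 1.02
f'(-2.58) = 0.12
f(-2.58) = 0.74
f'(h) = (-10*exp(h) - 5)*(-8*exp(4*h) - 15*exp(3*h) - 2*exp(2*h) - 3*exp(h))/(2*exp(4*h) + 5*exp(3*h) + exp(2*h) + 3*exp(h) - 8)^2 - 10*exp(h)/(2*exp(4*h) + 5*exp(3*h) + exp(2*h) + 3*exp(h) - 8)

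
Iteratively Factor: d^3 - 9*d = (d)*(d^2 - 9) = d*(d - 3)*(d + 3)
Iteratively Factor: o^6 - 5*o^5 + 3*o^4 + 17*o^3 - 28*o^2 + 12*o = (o + 2)*(o^5 - 7*o^4 + 17*o^3 - 17*o^2 + 6*o) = o*(o + 2)*(o^4 - 7*o^3 + 17*o^2 - 17*o + 6) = o*(o - 3)*(o + 2)*(o^3 - 4*o^2 + 5*o - 2) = o*(o - 3)*(o - 2)*(o + 2)*(o^2 - 2*o + 1) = o*(o - 3)*(o - 2)*(o - 1)*(o + 2)*(o - 1)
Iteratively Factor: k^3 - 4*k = (k)*(k^2 - 4) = k*(k + 2)*(k - 2)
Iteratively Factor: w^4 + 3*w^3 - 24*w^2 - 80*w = (w + 4)*(w^3 - w^2 - 20*w) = w*(w + 4)*(w^2 - w - 20) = w*(w - 5)*(w + 4)*(w + 4)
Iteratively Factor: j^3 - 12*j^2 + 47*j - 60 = (j - 3)*(j^2 - 9*j + 20) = (j - 5)*(j - 3)*(j - 4)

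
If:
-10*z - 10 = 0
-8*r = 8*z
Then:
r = 1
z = -1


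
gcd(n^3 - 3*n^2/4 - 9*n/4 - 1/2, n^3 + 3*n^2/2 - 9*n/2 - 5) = n^2 - n - 2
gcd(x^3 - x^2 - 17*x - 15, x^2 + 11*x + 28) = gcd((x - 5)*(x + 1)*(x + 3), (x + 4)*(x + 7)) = 1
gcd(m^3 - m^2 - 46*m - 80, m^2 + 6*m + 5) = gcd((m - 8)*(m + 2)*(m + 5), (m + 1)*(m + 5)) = m + 5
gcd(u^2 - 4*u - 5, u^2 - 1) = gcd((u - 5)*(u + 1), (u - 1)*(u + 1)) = u + 1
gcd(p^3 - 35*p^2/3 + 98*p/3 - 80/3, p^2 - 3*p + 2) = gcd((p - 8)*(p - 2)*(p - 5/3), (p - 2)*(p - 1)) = p - 2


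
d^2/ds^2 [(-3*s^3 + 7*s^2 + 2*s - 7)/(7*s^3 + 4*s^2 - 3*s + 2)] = 2*(427*s^6 + 105*s^5 - 1197*s^4 - 2099*s^3 - 177*s^2 + 462*s + 33)/(343*s^9 + 588*s^8 - 105*s^7 - 146*s^6 + 381*s^5 - 48*s^4 - 87*s^3 + 102*s^2 - 36*s + 8)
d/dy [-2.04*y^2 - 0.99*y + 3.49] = -4.08*y - 0.99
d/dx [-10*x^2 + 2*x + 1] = 2 - 20*x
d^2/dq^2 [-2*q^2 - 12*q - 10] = -4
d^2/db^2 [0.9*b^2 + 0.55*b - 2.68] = 1.80000000000000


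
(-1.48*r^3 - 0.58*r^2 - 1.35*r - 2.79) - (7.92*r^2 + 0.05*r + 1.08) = -1.48*r^3 - 8.5*r^2 - 1.4*r - 3.87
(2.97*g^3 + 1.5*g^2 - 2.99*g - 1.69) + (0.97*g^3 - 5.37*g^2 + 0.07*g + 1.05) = 3.94*g^3 - 3.87*g^2 - 2.92*g - 0.64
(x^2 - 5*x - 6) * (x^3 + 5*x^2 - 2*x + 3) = x^5 - 33*x^3 - 17*x^2 - 3*x - 18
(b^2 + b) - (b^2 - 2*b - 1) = 3*b + 1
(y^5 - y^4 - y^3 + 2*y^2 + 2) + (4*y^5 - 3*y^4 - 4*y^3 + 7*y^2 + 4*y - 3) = 5*y^5 - 4*y^4 - 5*y^3 + 9*y^2 + 4*y - 1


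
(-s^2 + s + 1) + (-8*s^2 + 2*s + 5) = -9*s^2 + 3*s + 6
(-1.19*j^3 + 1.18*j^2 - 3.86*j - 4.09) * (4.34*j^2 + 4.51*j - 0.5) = -5.1646*j^5 - 0.245699999999999*j^4 - 10.8356*j^3 - 35.7492*j^2 - 16.5159*j + 2.045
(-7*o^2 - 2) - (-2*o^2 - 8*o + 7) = -5*o^2 + 8*o - 9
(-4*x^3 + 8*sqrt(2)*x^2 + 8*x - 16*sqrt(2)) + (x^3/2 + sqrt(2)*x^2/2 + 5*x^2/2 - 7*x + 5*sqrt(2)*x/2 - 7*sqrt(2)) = -7*x^3/2 + 5*x^2/2 + 17*sqrt(2)*x^2/2 + x + 5*sqrt(2)*x/2 - 23*sqrt(2)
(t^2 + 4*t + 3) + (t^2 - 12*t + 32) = 2*t^2 - 8*t + 35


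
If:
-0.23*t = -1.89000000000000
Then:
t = 8.22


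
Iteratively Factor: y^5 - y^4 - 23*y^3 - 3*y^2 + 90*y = (y - 5)*(y^4 + 4*y^3 - 3*y^2 - 18*y) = (y - 5)*(y + 3)*(y^3 + y^2 - 6*y) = (y - 5)*(y - 2)*(y + 3)*(y^2 + 3*y) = y*(y - 5)*(y - 2)*(y + 3)*(y + 3)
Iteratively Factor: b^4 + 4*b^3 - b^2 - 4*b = (b + 1)*(b^3 + 3*b^2 - 4*b) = (b - 1)*(b + 1)*(b^2 + 4*b) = b*(b - 1)*(b + 1)*(b + 4)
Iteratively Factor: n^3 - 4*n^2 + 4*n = (n - 2)*(n^2 - 2*n) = n*(n - 2)*(n - 2)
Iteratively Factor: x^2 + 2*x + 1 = (x + 1)*(x + 1)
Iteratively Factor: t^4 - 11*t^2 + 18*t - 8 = (t + 4)*(t^3 - 4*t^2 + 5*t - 2) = (t - 1)*(t + 4)*(t^2 - 3*t + 2) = (t - 2)*(t - 1)*(t + 4)*(t - 1)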